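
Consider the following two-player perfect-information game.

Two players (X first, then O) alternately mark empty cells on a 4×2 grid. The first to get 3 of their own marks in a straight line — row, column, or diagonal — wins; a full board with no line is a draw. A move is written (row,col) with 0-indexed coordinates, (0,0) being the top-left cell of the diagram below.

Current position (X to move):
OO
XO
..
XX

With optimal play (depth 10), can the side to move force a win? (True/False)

X winning at [OO/XO/../XX]: True

ply 1, X at OO/XO/../XX | (2,0)=+1→OO/XO/X./XX*; (2,1)=+0→OO/XO/.X/XX
ply 2: OO/XO/X./XX is terminal -1 (O); from OO/XO/../XX depth 10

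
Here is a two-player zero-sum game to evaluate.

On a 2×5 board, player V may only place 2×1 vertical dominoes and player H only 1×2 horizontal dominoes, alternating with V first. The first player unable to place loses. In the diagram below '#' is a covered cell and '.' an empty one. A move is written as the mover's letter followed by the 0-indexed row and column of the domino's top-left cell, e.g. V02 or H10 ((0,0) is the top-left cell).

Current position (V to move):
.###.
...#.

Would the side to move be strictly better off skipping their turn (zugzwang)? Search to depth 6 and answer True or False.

ply 1, V at .###./...#. | V00=+1→####./#..#.*; V04=-1→.####/...##
ply 2, H at ####./#..#. | H11=-1→####./####.*
ply 3, V at ####./####. | V04=+1→#####/#####*
ply 4: #####/##### is terminal -1 (H); from .###./...#. depth 6
suppose V passes — search the same position with H to move:
pass> ply 1, H at .###./...#. | H10=-1→.###./##.#.*; H11=-1→.###./.###.
pass> ply 2, V at .###./##.#. | V04=+1→.####/##.##*
pass> ply 3: .####/##.## is terminal -1 (H); from .###./...#. depth 6
for V: play +1, pass +1

zugzwang(.###./...#., V) = False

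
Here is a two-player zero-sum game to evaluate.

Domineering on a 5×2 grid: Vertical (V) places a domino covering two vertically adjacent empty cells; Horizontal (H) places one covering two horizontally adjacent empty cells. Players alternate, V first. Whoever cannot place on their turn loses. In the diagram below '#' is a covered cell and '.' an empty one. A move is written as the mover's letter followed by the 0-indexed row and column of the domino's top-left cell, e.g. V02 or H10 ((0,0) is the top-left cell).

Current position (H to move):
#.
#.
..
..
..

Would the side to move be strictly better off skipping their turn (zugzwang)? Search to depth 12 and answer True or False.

[#./#./../../..] H move#1: H20:-1/#./#./##/../.., H30:+1/#./#./../##/..*, H40:-1/#./#./../../##
[#./#./../##/..] V move#2: V01:-1/##/##/../##/..*, V11:-1/#./##/.#/##/..
[##/##/../##/..] H move#3: H20:+1/##/##/##/##/..*, H40:+1/##/##/../##/##
[##/##/##/##/..] end (terminal -1, V#4); searched #./#./../../.. to 12
suppose H passes — search the same position with V to move:
pass> [#./#./../../..] V move#1: V01:-1/##/##/../../.., V11:-1/#./##/.#/../.., V20:+1/#./#./#./#./..*, V21:+1/#./#./.#/.#/.., V30:+1/#./#./../#./#., V31:+1/#./#./../.#/.#
pass> [#./#./#./#./..] H move#2: H40:-1/#./#./#./#./##*
pass> [#./#./#./#./##] V move#3: V01:+1/##/##/#./#./##*, V11:+1/#./##/##/#./##, V21:+1/#./#./##/##/##
pass> [##/##/#./#./##] end (terminal -1, H#4); searched #./#./../../.. to 12
for H: play +1, pass -1

zugzwang(#./#./../../.., H) = False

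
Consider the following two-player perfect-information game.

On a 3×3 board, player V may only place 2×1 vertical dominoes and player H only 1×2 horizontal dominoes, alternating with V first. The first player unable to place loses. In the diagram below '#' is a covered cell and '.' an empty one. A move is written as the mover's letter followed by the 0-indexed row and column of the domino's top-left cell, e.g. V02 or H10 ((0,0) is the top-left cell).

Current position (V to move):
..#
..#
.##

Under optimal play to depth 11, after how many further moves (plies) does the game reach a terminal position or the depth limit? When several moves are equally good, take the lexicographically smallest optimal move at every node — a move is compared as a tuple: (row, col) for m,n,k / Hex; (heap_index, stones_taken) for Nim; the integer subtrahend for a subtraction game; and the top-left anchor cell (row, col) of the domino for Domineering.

PV length from [..#/..#/.##]: 1 ply

p1 V@[..#/..#/.##]: V00[#.#/#.#/.##]+1* V01[.##/.##/.##]+1 V10[..#/#.#/###]-1
p2 H@[#.#/#.#/.##] terminal -1; root [..#/..#/.##] d11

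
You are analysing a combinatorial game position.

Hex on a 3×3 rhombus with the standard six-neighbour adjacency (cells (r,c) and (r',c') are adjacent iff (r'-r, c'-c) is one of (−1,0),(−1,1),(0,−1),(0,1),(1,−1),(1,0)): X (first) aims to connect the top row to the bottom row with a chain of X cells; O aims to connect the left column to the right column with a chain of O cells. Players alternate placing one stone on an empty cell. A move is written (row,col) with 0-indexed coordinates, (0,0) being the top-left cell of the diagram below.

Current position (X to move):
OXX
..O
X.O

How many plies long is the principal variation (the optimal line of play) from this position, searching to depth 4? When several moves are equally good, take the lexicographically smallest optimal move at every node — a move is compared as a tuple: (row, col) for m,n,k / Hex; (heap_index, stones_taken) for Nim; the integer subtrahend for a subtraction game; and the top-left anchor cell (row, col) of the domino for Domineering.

PV length from [OXX/..O/X.O]: 1 ply

p1 X@[OXX/..O/X.O]: (1,0)[OXX/X.O/X.O]+1* (1,1)[OXX/.XO/X.O]+1 (2,1)[OXX/..O/XXO]+1
p2 O@[OXX/X.O/X.O] terminal -1; root [OXX/..O/X.O] d4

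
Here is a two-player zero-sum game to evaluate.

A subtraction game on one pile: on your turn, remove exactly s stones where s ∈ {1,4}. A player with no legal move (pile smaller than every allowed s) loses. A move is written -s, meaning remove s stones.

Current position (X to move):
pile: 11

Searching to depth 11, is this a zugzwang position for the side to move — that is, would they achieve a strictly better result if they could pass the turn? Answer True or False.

ply 1, X at 11 | -1=+1→10*; -4=+1→7
ply 2, O at 10 | -1=-1→9*; -4=-1→6
ply 3, X at 9 | -1=-1→8; -4=+1→5*
ply 4, O at 5 | -1=-1→4*; -4=-1→1
ply 5, X at 4 | -1=-1→3; -4=+1→0*
ply 6: 0 is terminal -1 (O); from 11 depth 11
pass branch (O moves first from the same position):
  | ply 1, O at 11 | -1=+1→10*; -4=+1→7
  | ply 2, X at 10 | -1=-1→9*; -4=-1→6
  | ply 3, O at 9 | -1=-1→8; -4=+1→5*
  | ply 4, X at 5 | -1=-1→4*; -4=-1→1
  | ply 5, O at 4 | -1=-1→3; -4=+1→0*
  | ply 6: 0 is terminal -1 (X); from 11 depth 11
X moving scores +1; X passing scores -1

zugzwang(11, X) = False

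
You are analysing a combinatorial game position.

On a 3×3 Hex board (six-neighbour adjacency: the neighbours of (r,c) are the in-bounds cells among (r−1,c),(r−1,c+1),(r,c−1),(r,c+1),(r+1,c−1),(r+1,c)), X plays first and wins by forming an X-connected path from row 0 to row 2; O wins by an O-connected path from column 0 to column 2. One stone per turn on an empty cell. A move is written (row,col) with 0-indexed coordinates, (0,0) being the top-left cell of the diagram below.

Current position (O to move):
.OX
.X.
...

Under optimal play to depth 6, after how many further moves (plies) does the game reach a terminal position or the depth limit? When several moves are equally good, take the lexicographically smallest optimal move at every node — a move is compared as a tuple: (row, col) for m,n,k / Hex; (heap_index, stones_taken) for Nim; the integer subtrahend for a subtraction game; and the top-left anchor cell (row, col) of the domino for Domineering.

[.OX/.X./...] O move#1: (0,0):-1/OOX/.X./...*, (1,0):-1/.OX/OX./..., (1,2):-1/.OX/.XO/..., (2,0):-1/.OX/.X./O.., (2,1):-1/.OX/.X./.O., (2,2):-1/.OX/.X./..O
[OOX/.X./...] X move#2: (1,0):+1/OOX/XX./...*, (1,2):+1/OOX/.XX/..., (2,0):+1/OOX/.X./X.., (2,1):+1/OOX/.X./.X., (2,2):+1/OOX/.X./..X
[OOX/XX./...] O move#3: (1,2):-1/OOX/XXO/...*, (2,0):-1/OOX/XX./O.., (2,1):-1/OOX/XX./.O., (2,2):-1/OOX/XX./..O
[OOX/XXO/...] X move#4: (2,0):+1/OOX/XXO/X..*, (2,1):+1/OOX/XXO/.X., (2,2):+1/OOX/XXO/..X
[OOX/XXO/X..] end (terminal -1, O#5); searched .OX/.X./... to 6

PV length from [.OX/.X./...]: 4 plies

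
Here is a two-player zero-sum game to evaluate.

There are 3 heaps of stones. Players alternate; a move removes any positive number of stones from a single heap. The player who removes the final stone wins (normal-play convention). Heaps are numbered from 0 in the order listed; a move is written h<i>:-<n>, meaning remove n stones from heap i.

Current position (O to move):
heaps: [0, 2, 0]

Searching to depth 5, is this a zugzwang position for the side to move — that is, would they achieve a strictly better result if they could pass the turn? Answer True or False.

zugzwang((0,2,0), O) = False

p1 O@[(0,2,0)]: h1:-1[(0,1,0)]-1 h1:-2[(0,0,0)]+1*
p2 X@[(0,0,0)] terminal -1; root [(0,2,0)] d5
if O skipped the turn, X would face:
~ p1 X@[(0,2,0)]: h1:-1[(0,1,0)]-1 h1:-2[(0,0,0)]+1*
~ p2 O@[(0,0,0)] terminal -1; root [(0,2,0)] d5
compare (O): move=+1 vs pass=-1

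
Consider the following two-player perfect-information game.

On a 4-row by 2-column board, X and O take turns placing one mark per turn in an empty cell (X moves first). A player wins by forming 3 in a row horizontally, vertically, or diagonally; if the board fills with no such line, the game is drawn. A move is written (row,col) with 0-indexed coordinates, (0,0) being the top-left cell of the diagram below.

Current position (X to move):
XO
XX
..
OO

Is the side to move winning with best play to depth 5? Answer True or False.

p1 X@[XO/XX/../OO]: (2,0)[XO/XX/X./OO]+1* (2,1)[XO/XX/.X/OO]+0
p2 O@[XO/XX/X./OO] terminal -1; root [XO/XX/../OO] d5

X winning at [XO/XX/../OO]: True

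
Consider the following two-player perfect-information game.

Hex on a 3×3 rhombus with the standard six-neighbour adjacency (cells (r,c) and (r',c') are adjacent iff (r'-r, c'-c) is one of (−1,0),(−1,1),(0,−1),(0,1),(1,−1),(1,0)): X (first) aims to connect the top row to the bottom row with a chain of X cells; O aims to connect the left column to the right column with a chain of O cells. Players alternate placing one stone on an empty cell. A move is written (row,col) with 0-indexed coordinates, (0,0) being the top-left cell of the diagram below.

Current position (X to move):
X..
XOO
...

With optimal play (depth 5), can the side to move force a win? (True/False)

X winning at [X../XOO/...]: True

[X../XOO/...] X move#1: (0,1):-1/XX./XOO/..., (0,2):-1/X.X/XOO/..., (2,0):+1/X../XOO/X..*, (2,1):-1/X../XOO/.X., (2,2):-1/X../XOO/..X
[X../XOO/X..] end (terminal -1, O#2); searched X../XOO/... to 5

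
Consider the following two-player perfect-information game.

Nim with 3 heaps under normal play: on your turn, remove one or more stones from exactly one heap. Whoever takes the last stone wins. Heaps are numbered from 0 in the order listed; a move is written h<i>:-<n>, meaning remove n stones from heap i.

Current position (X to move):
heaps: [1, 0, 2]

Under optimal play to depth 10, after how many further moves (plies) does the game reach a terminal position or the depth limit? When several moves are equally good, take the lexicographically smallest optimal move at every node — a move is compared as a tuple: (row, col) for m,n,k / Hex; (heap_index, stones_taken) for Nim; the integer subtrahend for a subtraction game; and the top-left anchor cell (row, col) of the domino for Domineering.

PV length from [(1,0,2)]: 3 plies

p1 X@[(1,0,2)]: h0:-1[(0,0,2)]-1 h2:-1[(1,0,1)]+1* h2:-2[(1,0,0)]-1
p2 O@[(1,0,1)]: h0:-1[(0,0,1)]-1* h2:-1[(1,0,0)]-1
p3 X@[(0,0,1)]: h2:-1[(0,0,0)]+1*
p4 O@[(0,0,0)] terminal -1; root [(1,0,2)] d10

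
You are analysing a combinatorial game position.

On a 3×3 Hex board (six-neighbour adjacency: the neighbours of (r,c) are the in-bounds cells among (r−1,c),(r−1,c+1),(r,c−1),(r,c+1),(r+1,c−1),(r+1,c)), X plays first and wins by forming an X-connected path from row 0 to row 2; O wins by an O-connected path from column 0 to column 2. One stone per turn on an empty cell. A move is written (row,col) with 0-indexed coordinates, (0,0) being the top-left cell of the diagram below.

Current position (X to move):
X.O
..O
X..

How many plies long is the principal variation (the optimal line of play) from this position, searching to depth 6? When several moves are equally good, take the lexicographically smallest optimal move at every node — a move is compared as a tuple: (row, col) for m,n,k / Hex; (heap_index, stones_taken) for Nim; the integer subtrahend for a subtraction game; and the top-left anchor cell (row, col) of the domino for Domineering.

PV length from [X.O/..O/X..]: 3 plies

p1 X@[X.O/..O/X..]: (0,1)[XXO/..O/X..]+1* (1,0)[X.O/X.O/X..]+1 (1,1)[X.O/.XO/X..]+1 (2,1)[X.O/..O/XX.]-1 (2,2)[X.O/..O/X.X]-1
p2 O@[XXO/..O/X..]: (1,0)[XXO/O.O/X..]-1* (1,1)[XXO/.OO/X..]-1 (2,1)[XXO/..O/XO.]-1 (2,2)[XXO/..O/X.O]-1
p3 X@[XXO/O.O/X..]: (1,1)[XXO/OXO/X..]+1* (2,1)[XXO/O.O/XX.]-1 (2,2)[XXO/O.O/X.X]-1
p4 O@[XXO/OXO/X..] terminal -1; root [X.O/..O/X..] d6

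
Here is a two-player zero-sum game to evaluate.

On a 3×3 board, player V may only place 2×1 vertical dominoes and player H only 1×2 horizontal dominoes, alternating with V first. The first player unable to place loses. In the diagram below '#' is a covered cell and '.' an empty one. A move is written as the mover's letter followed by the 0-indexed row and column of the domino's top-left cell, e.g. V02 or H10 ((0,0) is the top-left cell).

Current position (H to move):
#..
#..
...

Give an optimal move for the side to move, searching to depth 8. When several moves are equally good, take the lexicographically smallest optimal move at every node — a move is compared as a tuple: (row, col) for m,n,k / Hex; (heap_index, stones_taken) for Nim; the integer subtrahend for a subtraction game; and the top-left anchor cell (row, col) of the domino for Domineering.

p1 H@[#../#../...]: H01[###/#../...]-1 H11[#../###/...]+1* H20[#../#../##.]-1 H21[#../#../.##]-1
p2 V@[#../###/...] terminal -1; root [#../#../...] d8

H's best at [#../#../...]: H11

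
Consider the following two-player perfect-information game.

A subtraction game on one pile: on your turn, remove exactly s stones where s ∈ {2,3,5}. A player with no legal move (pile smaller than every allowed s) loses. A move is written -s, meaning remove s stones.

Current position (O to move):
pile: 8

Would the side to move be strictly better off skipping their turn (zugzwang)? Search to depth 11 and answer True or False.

zugzwang(8, O) = True

ply 1, O at 8 | -2=-1→6*; -3=-1→5; -5=-1→3
ply 2, X at 6 | -2=-1→4; -3=-1→3; -5=+1→1*
ply 3: 1 is terminal -1 (O); from 8 depth 11
pass branch (X moves first from the same position):
  | ply 1, X at 8 | -2=-1→6*; -3=-1→5; -5=-1→3
  | ply 2, O at 6 | -2=-1→4; -3=-1→3; -5=+1→1*
  | ply 3: 1 is terminal -1 (X); from 8 depth 11
O moving scores -1; O passing scores +1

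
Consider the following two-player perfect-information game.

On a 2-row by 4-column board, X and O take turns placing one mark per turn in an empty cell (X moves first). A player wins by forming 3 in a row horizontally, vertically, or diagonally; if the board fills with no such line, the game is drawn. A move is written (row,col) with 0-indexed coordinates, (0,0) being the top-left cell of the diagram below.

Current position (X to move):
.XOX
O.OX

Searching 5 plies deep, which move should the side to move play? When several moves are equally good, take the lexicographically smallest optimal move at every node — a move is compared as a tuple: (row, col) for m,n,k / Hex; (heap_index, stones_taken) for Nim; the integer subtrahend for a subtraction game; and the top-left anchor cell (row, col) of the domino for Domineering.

[.XOX/O.OX] X move#1: (0,0):-1/XXOX/O.OX, (1,1):+0/.XOX/OXOX*
[.XOX/OXOX] O move#2: (0,0):+0/OXOX/OXOX*
[OXOX/OXOX] end (terminal +0, X#3); searched .XOX/O.OX to 5

X's best at [.XOX/O.OX]: (1,1)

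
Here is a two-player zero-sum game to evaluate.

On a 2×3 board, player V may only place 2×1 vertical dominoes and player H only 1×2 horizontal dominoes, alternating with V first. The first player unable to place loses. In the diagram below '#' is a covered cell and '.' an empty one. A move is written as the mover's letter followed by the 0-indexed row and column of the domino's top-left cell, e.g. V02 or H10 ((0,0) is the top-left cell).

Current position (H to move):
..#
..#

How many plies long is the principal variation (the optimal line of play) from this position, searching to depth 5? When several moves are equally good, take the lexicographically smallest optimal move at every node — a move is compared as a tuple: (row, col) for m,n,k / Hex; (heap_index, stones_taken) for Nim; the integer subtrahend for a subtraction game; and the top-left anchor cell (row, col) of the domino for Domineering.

PV length from [..#/..#]: 1 ply

[..#/..#] H move#1: H00:+1/###/..#*, H10:+1/..#/###
[###/..#] end (terminal -1, V#2); searched ..#/..# to 5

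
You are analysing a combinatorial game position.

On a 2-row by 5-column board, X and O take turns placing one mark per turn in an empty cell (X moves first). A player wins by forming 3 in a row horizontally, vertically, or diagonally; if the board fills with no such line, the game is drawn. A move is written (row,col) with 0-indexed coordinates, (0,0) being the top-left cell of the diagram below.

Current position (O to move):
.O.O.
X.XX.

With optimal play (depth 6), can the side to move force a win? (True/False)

p1 O@[.O.O./X.XX.]: (0,0)[OO.O./X.XX.]-1 (0,2)[.OOO./X.XX.]+1* (0,4)[.O.OO/X.XX.]-1 (1,1)[.O.O./XOXX.]-1 (1,4)[.O.O./X.XXO]-1
p2 X@[.OOO./X.XX.] terminal -1; root [.O.O./X.XX.] d6

O winning at [.O.O./X.XX.]: True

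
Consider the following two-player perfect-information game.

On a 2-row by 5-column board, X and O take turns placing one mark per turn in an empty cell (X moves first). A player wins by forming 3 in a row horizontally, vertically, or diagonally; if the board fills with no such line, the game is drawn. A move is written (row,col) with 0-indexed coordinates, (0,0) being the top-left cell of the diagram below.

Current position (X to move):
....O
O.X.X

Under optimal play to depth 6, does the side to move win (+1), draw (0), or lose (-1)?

value(....O/O.X.X, X) = +1

p1 X@[....O/O.X.X]: (0,0)[X...O/O.X.X]+0 (0,1)[.X..O/O.X.X]+1* (0,2)[..X.O/O.X.X]+1 (0,3)[...XO/O.X.X]+0 (1,1)[....O/OXX.X]+0 (1,3)[....O/O.XXX]+1
p2 O@[.X..O/O.X.X]: (0,0)[OX..O/O.X.X]-1* (0,2)[.XO.O/O.X.X]-1 (0,3)[.X.OO/O.X.X]-1 (1,1)[.X..O/OOX.X]-1 (1,3)[.X..O/O.XOX]-1
p3 X@[OX..O/O.X.X]: (0,2)[OXX.O/O.X.X]+1* (0,3)[OX.XO/O.X.X]+1 (1,1)[OX..O/OXX.X]+0 (1,3)[OX..O/O.XXX]+1
p4 O@[OXX.O/O.X.X]: (0,3)[OXXOO/O.X.X]-1* (1,1)[OXX.O/OOX.X]-1 (1,3)[OXX.O/O.XOX]-1
p5 X@[OXXOO/O.X.X]: (1,1)[OXXOO/OXX.X]+0 (1,3)[OXXOO/O.XXX]+1*
p6 O@[OXXOO/O.XXX] terminal -1; root [....O/O.X.X] d6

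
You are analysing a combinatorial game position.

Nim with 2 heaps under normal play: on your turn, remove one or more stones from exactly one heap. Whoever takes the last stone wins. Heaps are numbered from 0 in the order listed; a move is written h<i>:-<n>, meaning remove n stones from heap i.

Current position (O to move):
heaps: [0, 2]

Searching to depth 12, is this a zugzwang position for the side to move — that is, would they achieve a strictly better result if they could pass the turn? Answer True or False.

p1 O@[(0,2)]: h1:-1[(0,1)]-1 h1:-2[(0,0)]+1*
p2 X@[(0,0)] terminal -1; root [(0,2)] d12
suppose O passes — search the same position with X to move:
pass> p1 X@[(0,2)]: h1:-1[(0,1)]-1 h1:-2[(0,0)]+1*
pass> p2 O@[(0,0)] terminal -1; root [(0,2)] d12
for O: play +1, pass -1

zugzwang((0,2), O) = False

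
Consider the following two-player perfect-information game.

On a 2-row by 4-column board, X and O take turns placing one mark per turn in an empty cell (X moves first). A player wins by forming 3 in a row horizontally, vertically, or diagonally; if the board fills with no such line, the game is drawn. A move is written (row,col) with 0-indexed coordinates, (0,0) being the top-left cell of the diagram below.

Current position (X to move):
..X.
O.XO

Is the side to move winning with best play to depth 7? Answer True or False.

p1 X@[..X./O.XO]: (0,0)[X.X./O.XO]+0 (0,1)[.XX./O.XO]+1* (0,3)[..XX/O.XO]+0 (1,1)[..X./OXXO]+0
p2 O@[.XX./O.XO]: (0,0)[OXX./O.XO]-1* (0,3)[.XXO/O.XO]-1 (1,1)[.XX./OOXO]-1
p3 X@[OXX./O.XO]: (0,3)[OXXX/O.XO]+1* (1,1)[OXX./OXXO]+0
p4 O@[OXXX/O.XO] terminal -1; root [..X./O.XO] d7

X winning at [..X./O.XO]: True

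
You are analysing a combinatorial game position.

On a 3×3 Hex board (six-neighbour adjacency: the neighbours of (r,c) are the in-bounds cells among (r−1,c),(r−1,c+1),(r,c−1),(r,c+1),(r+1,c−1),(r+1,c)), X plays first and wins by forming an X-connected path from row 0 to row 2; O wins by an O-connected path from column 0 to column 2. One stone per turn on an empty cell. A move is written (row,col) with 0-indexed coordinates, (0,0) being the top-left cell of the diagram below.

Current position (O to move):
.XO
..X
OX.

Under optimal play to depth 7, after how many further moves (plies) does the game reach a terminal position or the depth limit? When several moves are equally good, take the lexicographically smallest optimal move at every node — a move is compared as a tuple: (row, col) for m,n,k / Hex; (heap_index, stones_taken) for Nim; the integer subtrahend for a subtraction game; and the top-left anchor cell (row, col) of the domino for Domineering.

ply 1, O at .XO/..X/OX. | (0,0)=-1→OXO/..X/OX.; (1,0)=-1→.XO/O.X/OX.; (1,1)=+1→.XO/.OX/OX.*; (2,2)=-1→.XO/..X/OXO
ply 2: .XO/.OX/OX. is terminal -1 (X); from .XO/..X/OX. depth 7

PV length from [.XO/..X/OX.]: 1 ply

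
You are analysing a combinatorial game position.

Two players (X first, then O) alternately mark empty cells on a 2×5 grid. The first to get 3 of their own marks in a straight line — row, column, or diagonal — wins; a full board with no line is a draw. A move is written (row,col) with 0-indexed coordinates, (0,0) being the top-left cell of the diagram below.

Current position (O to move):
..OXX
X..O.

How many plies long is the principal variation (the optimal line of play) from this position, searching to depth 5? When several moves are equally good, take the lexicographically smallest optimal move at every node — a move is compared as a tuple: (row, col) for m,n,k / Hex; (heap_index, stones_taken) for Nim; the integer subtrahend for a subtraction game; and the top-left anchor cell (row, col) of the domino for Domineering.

p1 O@[..OXX/X..O.]: (0,0)[O.OXX/X..O.]+1* (0,1)[.OOXX/X..O.]+1 (1,1)[..OXX/XO.O.]+0 (1,2)[..OXX/X.OO.]+1 (1,4)[..OXX/X..OO]+0
p2 X@[O.OXX/X..O.]: (0,1)[OXOXX/X..O.]-1* (1,1)[O.OXX/XX.O.]-1 (1,2)[O.OXX/X.XO.]-1 (1,4)[O.OXX/X..OX]-1
p3 O@[OXOXX/X..O.]: (1,1)[OXOXX/XO.O.]+0 (1,2)[OXOXX/X.OO.]+1* (1,4)[OXOXX/X..OO]+0
p4 X@[OXOXX/X.OO.]: (1,1)[OXOXX/XXOO.]-1* (1,4)[OXOXX/X.OOX]-1
p5 O@[OXOXX/XXOO.]: (1,4)[OXOXX/XXOOO]+1*
p6 X@[OXOXX/XXOOO] terminal -1; root [..OXX/X..O.] d5

PV length from [..OXX/X..O.]: 5 plies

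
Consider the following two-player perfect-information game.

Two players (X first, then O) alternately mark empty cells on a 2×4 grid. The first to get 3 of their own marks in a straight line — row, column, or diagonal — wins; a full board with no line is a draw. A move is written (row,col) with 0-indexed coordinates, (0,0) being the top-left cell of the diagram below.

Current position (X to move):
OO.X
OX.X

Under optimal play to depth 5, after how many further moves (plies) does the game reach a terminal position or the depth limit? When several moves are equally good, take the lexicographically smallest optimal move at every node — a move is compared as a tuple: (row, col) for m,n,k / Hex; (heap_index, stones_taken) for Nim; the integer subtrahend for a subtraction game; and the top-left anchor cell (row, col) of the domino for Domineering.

[OO.X/OX.X] X move#1: (0,2):+0/OOXX/OX.X, (1,2):+1/OO.X/OXXX*
[OO.X/OXXX] end (terminal -1, O#2); searched OO.X/OX.X to 5

PV length from [OO.X/OX.X]: 1 ply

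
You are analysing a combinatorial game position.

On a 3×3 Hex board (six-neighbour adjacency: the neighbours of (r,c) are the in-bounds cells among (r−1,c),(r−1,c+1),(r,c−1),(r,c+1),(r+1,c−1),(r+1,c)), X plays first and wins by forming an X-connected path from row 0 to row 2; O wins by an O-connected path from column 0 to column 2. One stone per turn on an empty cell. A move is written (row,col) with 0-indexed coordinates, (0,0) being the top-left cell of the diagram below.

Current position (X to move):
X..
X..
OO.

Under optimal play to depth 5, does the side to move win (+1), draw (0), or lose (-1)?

value(X../X../OO., X) = -1

[X../X../OO.] X move#1: (0,1):-1/XX./X../OO.*, (0,2):-1/X.X/X../OO., (1,1):-1/X../XX./OO., (1,2):-1/X../X.X/OO., (2,2):-1/X../X../OOX
[XX./X../OO.] O move#2: (0,2):+1/XXO/X../OO.*, (1,1):+1/XX./XO./OO., (1,2):+1/XX./X.O/OO., (2,2):+1/XX./X../OOO
[XXO/X../OO.] X move#3: (1,1):-1/XXO/XX./OO.*, (1,2):-1/XXO/X.X/OO., (2,2):-1/XXO/X../OOX
[XXO/XX./OO.] O move#4: (1,2):+1/XXO/XXO/OO.*, (2,2):+1/XXO/XX./OOO
[XXO/XXO/OO.] end (terminal -1, X#5); searched X../X../OO. to 5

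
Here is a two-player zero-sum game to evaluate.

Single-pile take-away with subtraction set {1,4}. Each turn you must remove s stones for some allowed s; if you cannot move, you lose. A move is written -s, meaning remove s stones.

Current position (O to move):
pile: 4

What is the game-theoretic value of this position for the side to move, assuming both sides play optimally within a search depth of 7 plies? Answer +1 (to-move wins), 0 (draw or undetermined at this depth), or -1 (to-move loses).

p1 O@[4]: -1[3]-1 -4[0]+1*
p2 X@[0] terminal -1; root [4] d7

value(4, O) = +1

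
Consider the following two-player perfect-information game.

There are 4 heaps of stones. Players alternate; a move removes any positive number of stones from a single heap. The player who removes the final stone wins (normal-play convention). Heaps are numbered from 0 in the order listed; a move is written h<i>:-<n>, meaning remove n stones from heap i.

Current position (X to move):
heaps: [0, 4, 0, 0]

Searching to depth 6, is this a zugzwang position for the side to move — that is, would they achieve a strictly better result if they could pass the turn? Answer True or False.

zugzwang((0,4,0,0), X) = False

ply 1, X at (0,4,0,0) | h1:-1=-1→(0,3,0,0); h1:-2=-1→(0,2,0,0); h1:-3=-1→(0,1,0,0); h1:-4=+1→(0,0,0,0)*
ply 2: (0,0,0,0) is terminal -1 (O); from (0,4,0,0) depth 6
pass branch (O moves first from the same position):
  | ply 1, O at (0,4,0,0) | h1:-1=-1→(0,3,0,0); h1:-2=-1→(0,2,0,0); h1:-3=-1→(0,1,0,0); h1:-4=+1→(0,0,0,0)*
  | ply 2: (0,0,0,0) is terminal -1 (X); from (0,4,0,0) depth 6
X moving scores +1; X passing scores -1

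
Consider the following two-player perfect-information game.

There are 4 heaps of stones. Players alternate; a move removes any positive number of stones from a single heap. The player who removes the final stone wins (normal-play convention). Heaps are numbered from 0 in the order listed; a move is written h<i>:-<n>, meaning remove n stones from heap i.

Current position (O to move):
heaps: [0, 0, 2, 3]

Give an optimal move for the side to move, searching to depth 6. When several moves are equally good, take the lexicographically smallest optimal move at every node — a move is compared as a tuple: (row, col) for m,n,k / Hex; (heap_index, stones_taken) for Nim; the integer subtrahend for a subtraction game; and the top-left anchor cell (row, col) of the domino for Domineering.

O's best at [(0,0,2,3)]: h3:-1

p1 O@[(0,0,2,3)]: h2:-1[(0,0,1,3)]-1 h2:-2[(0,0,0,3)]-1 h3:-1[(0,0,2,2)]+1* h3:-2[(0,0,2,1)]-1 h3:-3[(0,0,2,0)]-1
p2 X@[(0,0,2,2)]: h2:-1[(0,0,1,2)]-1* h2:-2[(0,0,0,2)]-1 h3:-1[(0,0,2,1)]-1 h3:-2[(0,0,2,0)]-1
p3 O@[(0,0,1,2)]: h2:-1[(0,0,0,2)]-1 h3:-1[(0,0,1,1)]+1* h3:-2[(0,0,1,0)]-1
p4 X@[(0,0,1,1)]: h2:-1[(0,0,0,1)]-1* h3:-1[(0,0,1,0)]-1
p5 O@[(0,0,0,1)]: h3:-1[(0,0,0,0)]+1*
p6 X@[(0,0,0,0)] terminal -1; root [(0,0,2,3)] d6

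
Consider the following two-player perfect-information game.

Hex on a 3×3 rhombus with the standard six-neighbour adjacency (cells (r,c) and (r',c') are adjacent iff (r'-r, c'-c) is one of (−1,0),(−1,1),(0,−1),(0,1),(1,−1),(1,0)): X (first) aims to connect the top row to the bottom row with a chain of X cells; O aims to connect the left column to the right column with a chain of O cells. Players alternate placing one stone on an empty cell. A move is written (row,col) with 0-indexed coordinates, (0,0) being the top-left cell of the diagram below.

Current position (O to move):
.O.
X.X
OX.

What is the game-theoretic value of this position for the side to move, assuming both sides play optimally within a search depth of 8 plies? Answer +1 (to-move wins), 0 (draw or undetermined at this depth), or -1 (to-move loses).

value(.O./X.X/OX., O) = +1

[.O./X.X/OX.] O move#1: (0,0):-1/OO./X.X/OX., (0,2):+1/.OO/X.X/OX.*, (1,1):-1/.O./XOX/OX., (2,2):-1/.O./X.X/OXO
[.OO/X.X/OX.] X move#2: (0,0):-1/XOO/X.X/OX.*, (1,1):-1/.OO/XXX/OX., (2,2):-1/.OO/X.X/OXX
[XOO/X.X/OX.] O move#3: (1,1):+1/XOO/XOX/OX.*, (2,2):-1/XOO/X.X/OXO
[XOO/XOX/OX.] end (terminal -1, X#4); searched .O./X.X/OX. to 8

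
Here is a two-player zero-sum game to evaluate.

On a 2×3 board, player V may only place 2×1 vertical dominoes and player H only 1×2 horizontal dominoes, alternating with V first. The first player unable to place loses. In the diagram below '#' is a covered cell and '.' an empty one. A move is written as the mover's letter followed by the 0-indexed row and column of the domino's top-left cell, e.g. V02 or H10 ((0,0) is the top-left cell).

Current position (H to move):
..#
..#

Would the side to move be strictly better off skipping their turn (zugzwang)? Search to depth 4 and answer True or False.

p1 H@[..#/..#]: H00[###/..#]+1* H10[..#/###]+1
p2 V@[###/..#] terminal -1; root [..#/..#] d4
pass branch (V moves first from the same position):
  | p1 V@[..#/..#]: V00[#.#/#.#]+1* V01[.##/.##]+1
  | p2 H@[#.#/#.#] terminal -1; root [..#/..#] d4
H moving scores +1; H passing scores -1

zugzwang(..#/..#, H) = False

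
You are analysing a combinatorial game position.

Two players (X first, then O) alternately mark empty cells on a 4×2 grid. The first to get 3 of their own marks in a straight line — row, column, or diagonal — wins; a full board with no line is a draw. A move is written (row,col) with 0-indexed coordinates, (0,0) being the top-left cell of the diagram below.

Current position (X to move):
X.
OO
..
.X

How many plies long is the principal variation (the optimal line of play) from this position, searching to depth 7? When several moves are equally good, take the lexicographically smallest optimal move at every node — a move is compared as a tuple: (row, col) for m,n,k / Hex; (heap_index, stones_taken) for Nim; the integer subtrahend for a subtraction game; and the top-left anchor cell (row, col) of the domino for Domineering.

p1 X@[X./OO/../.X]: (0,1)[XX/OO/../.X]+0* (2,0)[X./OO/X./.X]+0 (2,1)[X./OO/.X/.X]+0 (3,0)[X./OO/../XX]+0
p2 O@[XX/OO/../.X]: (2,0)[XX/OO/O./.X]+0* (2,1)[XX/OO/.O/.X]+0 (3,0)[XX/OO/../OX]+0
p3 X@[XX/OO/O./.X]: (2,1)[XX/OO/OX/.X]-1 (3,0)[XX/OO/O./XX]+0*
p4 O@[XX/OO/O./XX]: (2,1)[XX/OO/OO/XX]+0*
p5 X@[XX/OO/OO/XX] terminal +0; root [X./OO/../.X] d7

PV length from [X./OO/../.X]: 4 plies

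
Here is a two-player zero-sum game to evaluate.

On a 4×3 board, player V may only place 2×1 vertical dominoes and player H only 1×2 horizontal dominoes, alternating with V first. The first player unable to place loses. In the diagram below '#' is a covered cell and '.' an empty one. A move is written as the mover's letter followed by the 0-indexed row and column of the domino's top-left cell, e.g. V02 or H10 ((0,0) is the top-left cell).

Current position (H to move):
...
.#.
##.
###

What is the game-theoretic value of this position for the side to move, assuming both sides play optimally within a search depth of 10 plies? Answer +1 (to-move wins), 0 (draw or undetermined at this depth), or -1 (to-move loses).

value(.../.#./##./###, H) = -1

[.../.#./##./###] H move#1: H00:-1/##./.#./##./###*, H01:-1/.##/.#./##./###
[##./.#./##./###] V move#2: V02:+1/###/.##/##./###*, V12:+1/##./.##/###/###
[###/.##/##./###] end (terminal -1, H#3); searched .../.#./##./### to 10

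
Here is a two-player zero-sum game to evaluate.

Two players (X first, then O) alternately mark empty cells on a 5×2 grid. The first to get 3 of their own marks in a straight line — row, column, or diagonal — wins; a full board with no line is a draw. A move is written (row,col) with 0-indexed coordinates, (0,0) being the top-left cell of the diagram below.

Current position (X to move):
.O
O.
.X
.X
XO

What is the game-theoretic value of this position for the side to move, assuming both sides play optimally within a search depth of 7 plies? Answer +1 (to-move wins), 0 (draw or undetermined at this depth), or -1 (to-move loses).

value(.O/O./.X/.X/XO, X) = +1

ply 1, X at .O/O./.X/.X/XO | (0,0)=+0→XO/O./.X/.X/XO; (1,1)=+1→.O/OX/.X/.X/XO*; (2,0)=+1→.O/O./XX/.X/XO; (3,0)=+1→.O/O./.X/XX/XO
ply 2: .O/OX/.X/.X/XO is terminal -1 (O); from .O/O./.X/.X/XO depth 7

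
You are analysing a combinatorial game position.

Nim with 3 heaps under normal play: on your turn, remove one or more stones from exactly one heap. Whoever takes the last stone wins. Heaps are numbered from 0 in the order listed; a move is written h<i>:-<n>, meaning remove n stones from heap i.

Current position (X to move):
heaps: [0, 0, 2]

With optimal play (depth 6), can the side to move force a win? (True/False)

X winning at [(0,0,2)]: True

p1 X@[(0,0,2)]: h2:-1[(0,0,1)]-1 h2:-2[(0,0,0)]+1*
p2 O@[(0,0,0)] terminal -1; root [(0,0,2)] d6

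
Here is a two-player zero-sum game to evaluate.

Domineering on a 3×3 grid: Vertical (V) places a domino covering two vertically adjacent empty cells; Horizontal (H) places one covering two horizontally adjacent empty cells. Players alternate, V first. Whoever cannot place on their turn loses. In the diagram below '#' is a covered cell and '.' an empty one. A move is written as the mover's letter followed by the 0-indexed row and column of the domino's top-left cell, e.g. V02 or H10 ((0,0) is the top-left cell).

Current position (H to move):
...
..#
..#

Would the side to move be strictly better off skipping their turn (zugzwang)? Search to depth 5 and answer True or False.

zugzwang(.../..#/..#, H) = False

[.../..#/..#] H move#1: H00:-1/##./..#/..#, H01:-1/.##/..#/..#, H10:+1/.../###/..#*, H20:-1/.../..#/###
[.../###/..#] end (terminal -1, V#2); searched .../..#/..# to 5
suppose H passes — search the same position with V to move:
pass> [.../..#/..#] V move#1: V00:+1/#../#.#/..#*, V01:+1/.#./.##/..#, V10:+1/.../#.#/#.#, V11:+1/.../.##/.##
pass> [#../#.#/..#] H move#2: H01:-1/###/#.#/..#*, H20:-1/#../#.#/###
pass> [###/#.#/..#] V move#3: V11:+1/###/###/.##*
pass> [###/###/.##] end (terminal -1, H#4); searched .../..#/..# to 5
for H: play +1, pass -1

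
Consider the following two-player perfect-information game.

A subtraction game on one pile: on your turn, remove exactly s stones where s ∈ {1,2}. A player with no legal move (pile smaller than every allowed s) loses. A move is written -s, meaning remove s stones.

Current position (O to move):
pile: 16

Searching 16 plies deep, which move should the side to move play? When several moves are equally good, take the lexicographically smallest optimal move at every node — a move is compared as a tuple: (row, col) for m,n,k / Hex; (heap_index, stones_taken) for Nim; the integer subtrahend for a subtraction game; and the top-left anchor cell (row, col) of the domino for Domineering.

p1 O@[16]: -1[15]+1* -2[14]-1
p2 X@[15]: -1[14]-1* -2[13]-1
p3 O@[14]: -1[13]-1 -2[12]+1*
p4 X@[12]: -1[11]-1* -2[10]-1
p5 O@[11]: -1[10]-1 -2[9]+1*
p6 X@[9]: -1[8]-1* -2[7]-1
p7 O@[8]: -1[7]-1 -2[6]+1*
p8 X@[6]: -1[5]-1* -2[4]-1
p9 O@[5]: -1[4]-1 -2[3]+1*
p10 X@[3]: -1[2]-1* -2[1]-1
p11 O@[2]: -1[1]-1 -2[0]+1*
p12 X@[0] terminal -1; root [16] d16

O's best at [16]: -1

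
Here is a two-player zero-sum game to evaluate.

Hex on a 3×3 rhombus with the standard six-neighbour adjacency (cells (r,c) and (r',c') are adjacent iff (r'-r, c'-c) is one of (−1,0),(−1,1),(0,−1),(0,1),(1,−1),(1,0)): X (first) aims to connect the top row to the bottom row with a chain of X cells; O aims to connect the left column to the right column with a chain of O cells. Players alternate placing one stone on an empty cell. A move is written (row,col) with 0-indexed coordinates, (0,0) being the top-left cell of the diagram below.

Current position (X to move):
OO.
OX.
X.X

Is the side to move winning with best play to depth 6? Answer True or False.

X winning at [OO./OX./X.X]: True

[OO./OX./X.X] X move#1: (0,2):+1/OOX/OX./X.X*, (1,2):-1/OO./OXX/X.X, (2,1):-1/OO./OX./XXX
[OOX/OX./X.X] end (terminal -1, O#2); searched OO./OX./X.X to 6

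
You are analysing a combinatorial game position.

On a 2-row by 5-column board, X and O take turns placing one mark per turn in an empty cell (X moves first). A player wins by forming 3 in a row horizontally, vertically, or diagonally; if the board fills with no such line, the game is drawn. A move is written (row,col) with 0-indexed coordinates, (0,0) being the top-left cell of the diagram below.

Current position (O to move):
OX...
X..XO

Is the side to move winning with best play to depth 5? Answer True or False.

O winning at [OX.../X..XO]: False

ply 1, O at OX.../X..XO | (0,2)=+0→OXO../X..XO*; (0,3)=+0→OX.O./X..XO; (0,4)=+0→OX..O/X..XO; (1,1)=+0→OX.../XO.XO; (1,2)=+0→OX.../X.OXO
ply 2, X at OXO../X..XO | (0,3)=+0→OXOX./X..XO*; (0,4)=+0→OXO.X/X..XO; (1,1)=+0→OXO../XX.XO; (1,2)=+0→OXO../X.XXO
ply 3, O at OXOX./X..XO | (0,4)=+0→OXOXO/X..XO*; (1,1)=+0→OXOX./XO.XO; (1,2)=+0→OXOX./X.OXO
ply 4, X at OXOXO/X..XO | (1,1)=+0→OXOXO/XX.XO*; (1,2)=+0→OXOXO/X.XXO
ply 5, O at OXOXO/XX.XO | (1,2)=+0→OXOXO/XXOXO*
ply 6: OXOXO/XXOXO is terminal +0 (X); from OX.../X..XO depth 5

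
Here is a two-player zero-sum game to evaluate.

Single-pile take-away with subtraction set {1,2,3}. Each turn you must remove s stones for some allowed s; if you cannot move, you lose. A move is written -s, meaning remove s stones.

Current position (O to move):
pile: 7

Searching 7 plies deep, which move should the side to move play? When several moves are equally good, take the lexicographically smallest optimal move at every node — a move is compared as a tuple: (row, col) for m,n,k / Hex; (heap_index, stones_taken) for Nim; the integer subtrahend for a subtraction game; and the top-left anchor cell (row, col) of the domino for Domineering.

p1 O@[7]: -1[6]-1 -2[5]-1 -3[4]+1*
p2 X@[4]: -1[3]-1* -2[2]-1 -3[1]-1
p3 O@[3]: -1[2]-1 -2[1]-1 -3[0]+1*
p4 X@[0] terminal -1; root [7] d7

O's best at [7]: -3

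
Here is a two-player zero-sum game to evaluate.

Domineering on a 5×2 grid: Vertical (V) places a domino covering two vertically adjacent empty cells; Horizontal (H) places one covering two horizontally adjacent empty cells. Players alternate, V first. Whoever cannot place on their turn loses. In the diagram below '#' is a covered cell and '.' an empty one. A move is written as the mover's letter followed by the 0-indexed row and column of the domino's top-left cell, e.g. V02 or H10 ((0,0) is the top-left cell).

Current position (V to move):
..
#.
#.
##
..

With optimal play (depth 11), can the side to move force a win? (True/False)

p1 V@[../#./#./##/..]: V01[.#/##/#./##/..]-1* V11[../##/##/##/..]-1
p2 H@[.#/##/#./##/..]: H40[.#/##/#./##/##]+1*
p3 V@[.#/##/#./##/##] terminal -1; root [../#./#./##/..] d11

V winning at [../#./#./##/..]: False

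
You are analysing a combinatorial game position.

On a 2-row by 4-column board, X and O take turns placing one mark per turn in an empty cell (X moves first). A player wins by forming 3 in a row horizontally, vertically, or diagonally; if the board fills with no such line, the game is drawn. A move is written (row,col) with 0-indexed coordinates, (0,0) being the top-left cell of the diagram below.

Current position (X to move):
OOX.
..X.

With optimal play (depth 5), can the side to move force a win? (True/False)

ply 1, X at OOX./..X. | (0,3)=+0→OOXX/..X.; (1,0)=+0→OOX./X.X.; (1,1)=+1→OOX./.XX.*; (1,3)=+0→OOX./..XX
ply 2, O at OOX./.XX. | (0,3)=-1→OOXO/.XX.*; (1,0)=-1→OOX./OXX.; (1,3)=-1→OOX./.XXO
ply 3, X at OOXO/.XX. | (1,0)=+1→OOXO/XXX.*; (1,3)=+1→OOXO/.XXX
ply 4: OOXO/XXX. is terminal -1 (O); from OOX./..X. depth 5

X winning at [OOX./..X.]: True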